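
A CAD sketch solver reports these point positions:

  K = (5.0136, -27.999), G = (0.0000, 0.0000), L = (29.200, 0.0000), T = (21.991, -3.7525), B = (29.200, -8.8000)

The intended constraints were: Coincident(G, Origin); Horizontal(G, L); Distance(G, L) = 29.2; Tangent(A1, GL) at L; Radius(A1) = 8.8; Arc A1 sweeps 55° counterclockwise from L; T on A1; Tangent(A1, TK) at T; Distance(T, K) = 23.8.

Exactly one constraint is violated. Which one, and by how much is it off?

Distance(T, K) = 23.8 — off by 5.80.

G = (0.00, 0.00) ✓; G.y = 0.00, L.y = 0.00 ✓; |GL| = 29.20 ✓; ∠(BL, LG) = 90.00° ✓; |BL| = 8.800 ✓; bearing(B→T) − bearing(B→L) = 55.00° ✓; |BT| = 8.800 ✓; ∠(BT, TK) = 90.00° ✓; |TK| = 29.60 ✗.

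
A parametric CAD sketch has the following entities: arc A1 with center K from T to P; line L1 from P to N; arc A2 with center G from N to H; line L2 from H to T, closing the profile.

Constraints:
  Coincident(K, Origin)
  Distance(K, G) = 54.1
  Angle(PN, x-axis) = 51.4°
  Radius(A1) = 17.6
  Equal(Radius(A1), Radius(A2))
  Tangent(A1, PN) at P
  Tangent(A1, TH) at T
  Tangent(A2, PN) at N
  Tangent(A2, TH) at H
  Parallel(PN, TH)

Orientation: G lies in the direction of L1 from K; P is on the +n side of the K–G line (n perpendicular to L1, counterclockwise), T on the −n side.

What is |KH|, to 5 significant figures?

56.891

Tangency of A1 to both parallel lines with radius 17.6 puts P and T at K ± 17.6·n: P = (-13.755, 10.980), T = (13.755, -10.980). Equal radii place N and H the same way about G: N = G + 17.6·n = (19.997, 53.261), H = G − 17.6·n = (47.507, 31.300). Then |KH| = |H − K| = 56.891.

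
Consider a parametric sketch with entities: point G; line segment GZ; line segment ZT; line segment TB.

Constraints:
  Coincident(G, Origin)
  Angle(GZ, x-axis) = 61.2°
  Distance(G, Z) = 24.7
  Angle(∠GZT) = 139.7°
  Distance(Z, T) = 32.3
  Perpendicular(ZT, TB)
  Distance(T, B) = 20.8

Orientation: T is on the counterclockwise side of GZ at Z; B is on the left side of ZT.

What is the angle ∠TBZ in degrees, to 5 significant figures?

57.220°

G is at the origin; GZ runs at 61.2° with length 24.7, so Z = 24.7·(cos 61.2°, sin 61.2°) = (11.899, 21.645). ∠GZT = 139.7°, so ZT runs at 61.2° + (180° − 139.7°) = 101.50° from the x-axis; with |ZT| = 32.3, T = Z + 32.3·(cos 101.50°, sin 101.50°) = (5.4597, 53.296). ZT ⟂ TB; with |TB| = 20.8 on the left of ZT, B = T + 20.8·(-0.97992, -0.19937) = (-14.923, 49.149). Then cos ∠TBZ = BT·BZ / (|BT||BZ|), giving 57.220°.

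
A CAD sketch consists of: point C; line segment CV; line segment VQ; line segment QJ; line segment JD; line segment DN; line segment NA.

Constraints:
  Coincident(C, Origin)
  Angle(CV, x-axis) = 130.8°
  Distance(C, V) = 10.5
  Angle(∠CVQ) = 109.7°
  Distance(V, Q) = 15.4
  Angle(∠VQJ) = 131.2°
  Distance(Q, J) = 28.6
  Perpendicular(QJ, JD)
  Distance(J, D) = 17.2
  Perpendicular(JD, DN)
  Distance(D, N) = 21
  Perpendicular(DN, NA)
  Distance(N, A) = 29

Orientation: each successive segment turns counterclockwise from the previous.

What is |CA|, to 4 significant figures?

34.93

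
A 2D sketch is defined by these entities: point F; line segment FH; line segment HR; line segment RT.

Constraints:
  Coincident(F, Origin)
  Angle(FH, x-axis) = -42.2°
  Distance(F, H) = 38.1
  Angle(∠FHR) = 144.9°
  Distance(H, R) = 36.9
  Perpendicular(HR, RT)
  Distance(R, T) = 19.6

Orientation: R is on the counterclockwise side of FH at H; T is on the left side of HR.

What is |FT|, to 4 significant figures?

68.11

∠FHR = 144.9°, so HR runs at -42.2° + (180° − 144.9°) = -7.100° from the x-axis; with |HR| = 36.9, R = H + 36.9·(cos -7.100°, sin -7.100°) = (64.84, -30.15). HR is perpendicular to RT; with |RT| = 19.6 on the left of HR, T = R + 19.6·(0.1236, 0.9923) = (67.26, -10.70). Then |FT| = |T − F| = 68.11.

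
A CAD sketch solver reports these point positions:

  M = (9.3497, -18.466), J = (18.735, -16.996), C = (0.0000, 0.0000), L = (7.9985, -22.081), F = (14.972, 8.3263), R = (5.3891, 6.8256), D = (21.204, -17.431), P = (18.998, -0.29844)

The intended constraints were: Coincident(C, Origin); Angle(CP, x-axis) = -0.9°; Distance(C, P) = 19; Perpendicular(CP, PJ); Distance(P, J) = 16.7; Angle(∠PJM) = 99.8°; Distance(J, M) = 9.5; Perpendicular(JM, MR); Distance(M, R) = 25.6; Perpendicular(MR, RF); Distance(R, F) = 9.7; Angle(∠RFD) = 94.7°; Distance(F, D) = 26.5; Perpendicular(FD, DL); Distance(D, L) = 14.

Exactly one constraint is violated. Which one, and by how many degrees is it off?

Perpendicular(FD, DL) — off by 5.80°.

C = (0.00, 0.00) ✓; CP at -0.9000° ✓; |CP| = 19.00 ✓; ∠(CP, PJ) = 90.00° ✓; |PJ| = 16.70 ✓; ∠PJM = 99.80° ✓; |JM| = 9.500 ✓; ∠(JM, MR) = 90.00° ✓; |MR| = 25.60 ✓; ∠(MR, RF) = 90.00° ✓; |RF| = 9.700 ✓; ∠RFD = 94.70° ✓; |FD| = 26.50 ✓; ∠(FD, DL) = 84.20° ✗; |DL| = 14.00 ✓.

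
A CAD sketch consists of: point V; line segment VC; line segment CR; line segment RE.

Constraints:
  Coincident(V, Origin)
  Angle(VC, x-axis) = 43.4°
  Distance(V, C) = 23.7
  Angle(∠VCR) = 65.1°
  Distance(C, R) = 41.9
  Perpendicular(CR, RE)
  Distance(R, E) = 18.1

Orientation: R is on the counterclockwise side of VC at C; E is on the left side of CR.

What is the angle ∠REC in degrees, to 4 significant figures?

66.64°

V is at the origin; VC runs at 43.4° with length 23.7, so C = 23.7·(cos 43.4°, sin 43.4°) = (17.22, 16.28). ∠VCR = 65.1°, so CR runs at 43.4° + (180° − 65.1°) = 158.3° from the x-axis; with |CR| = 41.9, R = C + 41.9·(cos 158.3°, sin 158.3°) = (-21.71, 31.78). CR ⟂ RE; with |RE| = 18.1 on the left of CR, E = R + 18.1·(-0.3697, -0.9291) = (-28.40, 14.96). Then cos ∠REC = ER·EC / (|ER||EC|), giving 66.64°.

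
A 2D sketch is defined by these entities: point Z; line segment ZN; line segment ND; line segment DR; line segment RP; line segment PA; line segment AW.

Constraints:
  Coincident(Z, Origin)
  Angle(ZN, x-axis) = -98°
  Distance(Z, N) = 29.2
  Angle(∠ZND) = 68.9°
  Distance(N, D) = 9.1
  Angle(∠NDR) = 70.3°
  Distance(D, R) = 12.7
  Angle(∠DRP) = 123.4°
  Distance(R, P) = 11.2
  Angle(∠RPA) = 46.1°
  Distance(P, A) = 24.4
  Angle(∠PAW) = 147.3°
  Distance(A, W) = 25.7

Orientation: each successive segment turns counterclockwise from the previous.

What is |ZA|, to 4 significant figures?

33.99

Z is at the origin; ZN runs at -98.0° with length 29.2, so N = (-4.064, -28.92). ∠ZND = 68.9° gives ND at 13.10° from the x-axis; with |ND| = 9.1, D = (4.799, -26.85). ∠NDR = 70.3° gives DR at 122.8° from the x-axis; with |DR| = 12.7, R = (-2.080, -16.18). ∠DRP = 123.4° gives RP at 179.4° from the x-axis; with |RP| = 11.2, P = (-13.28, -16.06). ∠RPA = 46.1° gives PA at -46.70° from the x-axis; with |PA| = 24.4, A = (3.454, -33.82). Then |ZA| = |A − Z| = 33.99.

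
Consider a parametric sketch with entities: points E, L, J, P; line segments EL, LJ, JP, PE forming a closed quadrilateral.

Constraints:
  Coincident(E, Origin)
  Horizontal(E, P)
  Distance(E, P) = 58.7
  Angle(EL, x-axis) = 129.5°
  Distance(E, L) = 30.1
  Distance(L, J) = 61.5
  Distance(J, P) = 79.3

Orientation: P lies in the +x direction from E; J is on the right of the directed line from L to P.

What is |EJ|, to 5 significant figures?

39.321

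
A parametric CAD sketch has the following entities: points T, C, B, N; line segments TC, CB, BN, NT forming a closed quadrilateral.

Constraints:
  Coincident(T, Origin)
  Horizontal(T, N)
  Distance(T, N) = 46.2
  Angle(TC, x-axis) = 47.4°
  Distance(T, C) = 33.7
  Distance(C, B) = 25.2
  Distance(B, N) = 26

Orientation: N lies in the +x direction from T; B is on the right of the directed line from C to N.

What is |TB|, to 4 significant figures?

20.20

Checks: |CB| = 25.20 ✓; |BN| = 26.00 ✓.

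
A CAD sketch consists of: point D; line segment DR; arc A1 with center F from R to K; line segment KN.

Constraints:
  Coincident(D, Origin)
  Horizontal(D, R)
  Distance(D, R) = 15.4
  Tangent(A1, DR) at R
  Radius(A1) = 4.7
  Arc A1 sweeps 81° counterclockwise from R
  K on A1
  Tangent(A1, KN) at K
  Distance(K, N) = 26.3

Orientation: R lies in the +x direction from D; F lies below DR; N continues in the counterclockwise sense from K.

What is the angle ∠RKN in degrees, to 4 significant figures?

139.5°

D is at the origin; D and R share the same y with |DR| = 15.4 and R on the +x side, so R = (15.40, 0.000). Tangency of A1 to DR means the radius FR is perpendicular to DR, so F = R + (0, -4.7) = (15.40, -4.700). On A1, R sits at bearing 90° from F; an 81° counterclockwise sweep puts K at bearing 171°, so K = F + 4.7·(cos 171°, sin 171°) = (10.76, -3.965). Since A1 is tangent to KN there, FK ⟂ KN, so KN runs along (−sin 171°, cos 171°); with |KN| = 26.3, N = (6.644, -29.94). Then cos ∠RKN = KR·KN / (|KR||KN|), giving 139.5°.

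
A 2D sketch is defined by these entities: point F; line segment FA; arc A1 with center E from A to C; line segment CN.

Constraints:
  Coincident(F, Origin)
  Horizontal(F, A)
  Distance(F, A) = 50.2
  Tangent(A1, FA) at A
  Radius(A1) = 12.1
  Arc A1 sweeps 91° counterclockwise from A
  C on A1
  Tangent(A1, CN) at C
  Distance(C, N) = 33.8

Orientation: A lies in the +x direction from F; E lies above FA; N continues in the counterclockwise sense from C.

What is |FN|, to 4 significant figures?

77.03

F is at the origin; F and A share the same y with |FA| = 50.2 and A on the +x side, so A = (50.20, 0.000). Since A1 is tangent to FA there, EA ⟂ FA, so E = A + (0, 12.1) = (50.20, 12.10). On A1, A sits at bearing -90° from E; a 91° counterclockwise sweep puts C at bearing 1°, so C = E + 12.1·(cos 1°, sin 1°) = (62.30, 12.31). Tangency of A1 to CN means the radius EC is perpendicular to CN, so CN runs along (−sin 1°, cos 1°); with |CN| = 33.8, N = (61.71, 46.11). Then |FN| = |N − F| = 77.03.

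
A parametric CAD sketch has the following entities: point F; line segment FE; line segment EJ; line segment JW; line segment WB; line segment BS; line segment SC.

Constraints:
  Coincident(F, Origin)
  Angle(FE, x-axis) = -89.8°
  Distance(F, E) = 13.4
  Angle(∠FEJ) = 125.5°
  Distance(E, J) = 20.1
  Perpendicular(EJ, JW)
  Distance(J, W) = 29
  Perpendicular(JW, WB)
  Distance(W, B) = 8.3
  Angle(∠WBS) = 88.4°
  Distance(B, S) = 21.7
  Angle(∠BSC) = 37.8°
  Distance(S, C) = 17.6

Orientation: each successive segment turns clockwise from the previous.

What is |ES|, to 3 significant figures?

14.4

F is at the origin; FE runs at -89.8° with length 13.4, so E = (0.0468, -13.4). ∠FEJ = 125.5° gives EJ at -144° from the x-axis; with |EJ| = 20.1, J = (-16.3, -25.1). EJ is perpendicular to JW, so JW runs at 126°; with |JW| = 29.0, W = (-33.2, -1.58). JW ⟂ WB, so WB runs at 35.7°; with |WB| = 8.3, B = (-26.5, 3.26). ∠WBS = 88.4° gives BS at -55.9° from the x-axis; with |BS| = 21.7, S = (-14.3, -14.7). Then |ES| = |S − E| = 14.4.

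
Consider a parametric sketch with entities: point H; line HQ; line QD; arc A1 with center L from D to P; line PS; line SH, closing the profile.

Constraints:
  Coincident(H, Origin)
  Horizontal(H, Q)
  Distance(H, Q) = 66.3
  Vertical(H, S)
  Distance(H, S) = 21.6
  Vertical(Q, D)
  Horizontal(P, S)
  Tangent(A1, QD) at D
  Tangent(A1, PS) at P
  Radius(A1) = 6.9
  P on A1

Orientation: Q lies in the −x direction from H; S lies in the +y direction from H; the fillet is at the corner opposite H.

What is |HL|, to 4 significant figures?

61.19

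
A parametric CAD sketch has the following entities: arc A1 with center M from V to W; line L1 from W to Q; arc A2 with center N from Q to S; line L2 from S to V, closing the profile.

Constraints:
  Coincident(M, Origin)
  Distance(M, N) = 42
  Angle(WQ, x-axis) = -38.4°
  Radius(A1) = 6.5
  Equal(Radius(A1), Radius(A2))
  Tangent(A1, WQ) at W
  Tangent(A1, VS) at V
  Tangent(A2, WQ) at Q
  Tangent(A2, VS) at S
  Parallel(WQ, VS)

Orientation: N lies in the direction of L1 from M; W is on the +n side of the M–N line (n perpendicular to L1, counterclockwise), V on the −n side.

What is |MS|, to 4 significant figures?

42.50

Tangency of A1 to both parallel lines with radius 6.5 puts W and V at M ± 6.5·n: W = (4.037, 5.094), V = (-4.037, -5.094). Equal radii place Q and S the same way about N: Q = N + 6.5·n = (36.95, -20.99), S = N − 6.5·n = (28.88, -31.18). Then |MS| = |S − M| = 42.50.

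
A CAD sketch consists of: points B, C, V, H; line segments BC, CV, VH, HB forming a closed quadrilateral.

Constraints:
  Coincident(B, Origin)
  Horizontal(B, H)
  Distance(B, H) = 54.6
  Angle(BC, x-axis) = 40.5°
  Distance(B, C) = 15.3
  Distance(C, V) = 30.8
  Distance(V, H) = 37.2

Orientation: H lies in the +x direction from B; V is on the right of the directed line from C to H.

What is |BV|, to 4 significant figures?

29.39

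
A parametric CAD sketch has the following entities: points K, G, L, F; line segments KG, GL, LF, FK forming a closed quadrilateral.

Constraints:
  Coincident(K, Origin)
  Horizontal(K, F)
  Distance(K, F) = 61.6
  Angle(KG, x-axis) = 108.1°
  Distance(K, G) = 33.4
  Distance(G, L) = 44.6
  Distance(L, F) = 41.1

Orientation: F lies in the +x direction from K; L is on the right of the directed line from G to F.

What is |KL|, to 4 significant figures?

20.51

Checks: |GL| = 44.60 ✓; |LF| = 41.10 ✓.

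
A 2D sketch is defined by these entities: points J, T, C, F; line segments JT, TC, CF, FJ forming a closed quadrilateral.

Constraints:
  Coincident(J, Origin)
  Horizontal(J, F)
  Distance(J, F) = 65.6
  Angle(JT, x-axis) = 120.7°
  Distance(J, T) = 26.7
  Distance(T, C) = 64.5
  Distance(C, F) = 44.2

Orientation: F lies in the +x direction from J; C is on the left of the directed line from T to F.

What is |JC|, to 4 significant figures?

63.23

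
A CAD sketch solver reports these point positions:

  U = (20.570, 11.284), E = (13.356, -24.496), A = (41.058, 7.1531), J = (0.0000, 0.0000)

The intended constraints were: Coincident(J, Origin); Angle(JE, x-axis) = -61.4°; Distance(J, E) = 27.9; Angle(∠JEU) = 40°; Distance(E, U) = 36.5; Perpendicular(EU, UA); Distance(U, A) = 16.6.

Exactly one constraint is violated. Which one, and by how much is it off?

Distance(U, A) = 16.6 — off by 4.30.

J = (0.00, 0.00) ✓; JE at -61.40° ✓; |JE| = 27.90 ✓; ∠JEU = 40.00° ✓; |EU| = 36.50 ✓; ∠(EU, UA) = 90.00° ✓; |UA| = 20.90 ✗.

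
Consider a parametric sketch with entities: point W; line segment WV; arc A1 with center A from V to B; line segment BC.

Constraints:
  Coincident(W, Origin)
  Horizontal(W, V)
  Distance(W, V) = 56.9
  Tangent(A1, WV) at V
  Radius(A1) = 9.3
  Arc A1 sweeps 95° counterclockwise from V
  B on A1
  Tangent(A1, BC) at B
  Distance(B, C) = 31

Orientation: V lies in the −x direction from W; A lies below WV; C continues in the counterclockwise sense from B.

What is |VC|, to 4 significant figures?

41.51

W is at the origin; WV is horizontal with |WV| = 56.9 and V on the −x side, so V = (-56.90, 0.000). A1 meets WV tangentially, so AV is at right angles to WV, so A = V + (0, -9.3) = (-56.90, -9.300). On A1, V sits at bearing 90° from A; a 95° counterclockwise sweep puts B at bearing 185°, so B = A + 9.3·(cos 185°, sin 185°) = (-66.16, -10.11). Since A1 is tangent to BC there, AB ⟂ BC, so BC runs along (−sin 185°, cos 185°); with |BC| = 31.0, C = (-63.46, -40.99). Then |VC| = |C − V| = 41.51.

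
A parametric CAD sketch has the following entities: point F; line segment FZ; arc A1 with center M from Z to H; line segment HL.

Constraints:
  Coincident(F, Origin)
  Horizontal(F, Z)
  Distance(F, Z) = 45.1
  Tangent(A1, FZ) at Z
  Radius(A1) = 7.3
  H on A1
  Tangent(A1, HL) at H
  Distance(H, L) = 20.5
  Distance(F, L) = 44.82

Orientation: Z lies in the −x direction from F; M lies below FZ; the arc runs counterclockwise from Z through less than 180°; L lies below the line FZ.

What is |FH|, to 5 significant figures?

51.789

Checks: F.y = 0.00, Z.y = 0.00 ✓; |MH| = 7.300 ✓; ∠(MH, HL) = 90.00° ✓; |HL| = 20.50 ✓; |FL| = 44.82 ✓.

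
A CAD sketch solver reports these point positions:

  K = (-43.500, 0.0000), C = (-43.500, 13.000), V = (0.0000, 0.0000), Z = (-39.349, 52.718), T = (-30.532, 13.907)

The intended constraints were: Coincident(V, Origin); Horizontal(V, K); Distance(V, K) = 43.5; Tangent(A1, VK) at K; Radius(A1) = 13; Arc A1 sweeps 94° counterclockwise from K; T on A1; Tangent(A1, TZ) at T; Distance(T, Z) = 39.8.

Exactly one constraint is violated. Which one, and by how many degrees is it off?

Tangent(A1, TZ) at T — off by 8.80°.

V = (0.00, 0.00) ✓; V.y = 0.00, K.y = 0.00 ✓; |VK| = 43.50 ✓; ∠(CK, KV) = 90.00° ✓; |CK| = 13.00 ✓; bearing(C→T) − bearing(C→K) = 94.00° ✓; |CT| = 13.00 ✓; ∠(CT, TZ) = 81.20° ✗; |TZ| = 39.80 ✓.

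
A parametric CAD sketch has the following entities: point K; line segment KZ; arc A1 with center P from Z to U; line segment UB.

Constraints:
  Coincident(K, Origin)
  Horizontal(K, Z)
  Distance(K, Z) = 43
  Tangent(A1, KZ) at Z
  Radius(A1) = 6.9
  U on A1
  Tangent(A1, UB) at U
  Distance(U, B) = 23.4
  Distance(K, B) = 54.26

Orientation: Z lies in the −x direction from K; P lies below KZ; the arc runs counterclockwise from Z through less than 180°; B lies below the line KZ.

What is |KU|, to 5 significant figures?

50.435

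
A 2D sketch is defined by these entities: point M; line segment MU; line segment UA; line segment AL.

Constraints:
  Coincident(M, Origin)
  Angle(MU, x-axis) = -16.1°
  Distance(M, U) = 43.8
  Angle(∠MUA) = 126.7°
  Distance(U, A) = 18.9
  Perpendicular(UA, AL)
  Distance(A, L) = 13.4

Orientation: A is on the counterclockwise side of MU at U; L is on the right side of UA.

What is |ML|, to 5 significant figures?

66.226

M is at the origin; MU runs at -16.1° with length 43.8, so U = 43.8·(cos -16.1°, sin -16.1°) = (42.082, -12.146). ∠MUA = 126.7°, so UA runs at -16.1° + (180° − 126.7°) = 37.200° from the x-axis; with |UA| = 18.9, A = U + 18.9·(cos 37.200°, sin 37.200°) = (57.137, -0.71946). The perpendicularity gives AL at right angles to UA; with |AL| = 13.4 on the right of UA, L = A + 13.4·(0.60460, -0.79653) = (65.238, -11.393). Then |ML| = |L − M| = 66.226.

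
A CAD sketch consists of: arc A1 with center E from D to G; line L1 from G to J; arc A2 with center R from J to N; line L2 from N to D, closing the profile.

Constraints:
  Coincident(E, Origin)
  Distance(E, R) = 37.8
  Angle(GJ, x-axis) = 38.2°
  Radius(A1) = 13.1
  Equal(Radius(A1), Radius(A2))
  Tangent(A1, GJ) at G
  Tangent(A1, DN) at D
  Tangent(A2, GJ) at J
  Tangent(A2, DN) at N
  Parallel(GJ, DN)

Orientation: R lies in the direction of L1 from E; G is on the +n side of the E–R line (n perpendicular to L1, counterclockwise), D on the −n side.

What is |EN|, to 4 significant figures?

40.01

The slot axis is L1's direction at 38.2°, so u = (cos 38.2°, sin 38.2°) = (0.7859, 0.6184) and n = (−sin 38.2°, cos 38.2°) = (-0.6184, 0.7859). E is at the origin and R lies 37.8 along u from E, so R = 37.8·u = (29.71, 23.38). Tangency of A1 to both parallel lines with radius 13.1 puts G and D at E ± 13.1·n: G = (-8.101, 10.29), D = (8.101, -10.29). Equal radii place J and N the same way about R: J = R + 13.1·n = (21.60, 33.67), N = R − 13.1·n = (37.81, 13.08). Then |EN| = |N − E| = 40.01.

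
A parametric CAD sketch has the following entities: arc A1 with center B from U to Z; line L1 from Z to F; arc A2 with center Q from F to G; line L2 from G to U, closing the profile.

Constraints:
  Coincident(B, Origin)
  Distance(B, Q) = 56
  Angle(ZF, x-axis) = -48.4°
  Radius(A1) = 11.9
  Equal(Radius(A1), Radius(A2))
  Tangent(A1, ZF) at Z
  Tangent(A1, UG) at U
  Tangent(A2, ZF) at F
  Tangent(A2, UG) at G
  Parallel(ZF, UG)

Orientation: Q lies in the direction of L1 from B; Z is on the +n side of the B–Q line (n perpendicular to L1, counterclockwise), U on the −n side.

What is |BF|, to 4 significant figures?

57.25

The slot axis is L1's direction at -48.4°, so u = (cos -48.4°, sin -48.4°) = (0.6639, -0.7478) and n = (−sin -48.4°, cos -48.4°) = (0.7478, 0.6639). B is at the origin and Q lies 56.0 along u from B, so Q = 56.0·u = (37.18, -41.88). Tangency of A1 to both parallel lines with radius 11.9 puts Z and U at B ± 11.9·n: Z = (8.899, 7.901), U = (-8.899, -7.901). Equal radii place F and G the same way about Q: F = Q + 11.9·n = (46.08, -33.98), G = Q − 11.9·n = (28.28, -49.78). Then |BF| = |F − B| = 57.25.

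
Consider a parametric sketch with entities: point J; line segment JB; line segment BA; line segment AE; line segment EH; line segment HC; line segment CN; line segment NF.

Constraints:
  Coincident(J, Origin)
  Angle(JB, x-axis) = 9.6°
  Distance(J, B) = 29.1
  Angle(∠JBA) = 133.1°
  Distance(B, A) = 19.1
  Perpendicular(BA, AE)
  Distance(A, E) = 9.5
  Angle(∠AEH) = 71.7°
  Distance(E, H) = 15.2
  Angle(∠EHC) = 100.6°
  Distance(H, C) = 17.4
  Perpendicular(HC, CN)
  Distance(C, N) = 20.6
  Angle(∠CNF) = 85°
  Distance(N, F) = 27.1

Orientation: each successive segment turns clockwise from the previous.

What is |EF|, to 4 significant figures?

7.558

The perpendicularity gives CN at right angles to HC, so CN runs at -45.00°; with |CN| = 20.6, N = (56.41, -3.999). ∠CNF = 85.0° gives NF at -140.0° from the x-axis; with |NF| = 27.1, F = (35.65, -21.42). Then |EF| = |F − E| = 7.558.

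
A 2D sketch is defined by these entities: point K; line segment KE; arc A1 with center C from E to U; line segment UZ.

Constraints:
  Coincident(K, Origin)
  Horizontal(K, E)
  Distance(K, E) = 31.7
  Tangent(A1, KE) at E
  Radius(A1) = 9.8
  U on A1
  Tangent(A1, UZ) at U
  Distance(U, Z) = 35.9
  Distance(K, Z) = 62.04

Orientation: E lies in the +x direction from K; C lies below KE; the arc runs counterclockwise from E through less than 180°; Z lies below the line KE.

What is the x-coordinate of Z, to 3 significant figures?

42.2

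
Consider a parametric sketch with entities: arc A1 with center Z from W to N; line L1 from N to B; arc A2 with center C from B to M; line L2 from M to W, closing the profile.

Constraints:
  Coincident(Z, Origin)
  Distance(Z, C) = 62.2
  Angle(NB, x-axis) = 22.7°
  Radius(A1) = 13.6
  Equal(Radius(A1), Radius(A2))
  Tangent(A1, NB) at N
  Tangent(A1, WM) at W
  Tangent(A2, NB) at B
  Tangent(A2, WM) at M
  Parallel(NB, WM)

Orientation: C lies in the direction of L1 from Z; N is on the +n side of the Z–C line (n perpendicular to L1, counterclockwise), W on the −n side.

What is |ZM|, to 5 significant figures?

63.669

Tangency of A1 to both parallel lines with radius 13.6 puts N and W at Z ± 13.6·n: N = (-5.2483, 12.547), W = (5.2483, -12.547). Equal radii place B and M the same way about C: B = C + 13.6·n = (52.134, 36.550), M = C − 13.6·n = (62.630, 11.457). Then |ZM| = |M − Z| = 63.669.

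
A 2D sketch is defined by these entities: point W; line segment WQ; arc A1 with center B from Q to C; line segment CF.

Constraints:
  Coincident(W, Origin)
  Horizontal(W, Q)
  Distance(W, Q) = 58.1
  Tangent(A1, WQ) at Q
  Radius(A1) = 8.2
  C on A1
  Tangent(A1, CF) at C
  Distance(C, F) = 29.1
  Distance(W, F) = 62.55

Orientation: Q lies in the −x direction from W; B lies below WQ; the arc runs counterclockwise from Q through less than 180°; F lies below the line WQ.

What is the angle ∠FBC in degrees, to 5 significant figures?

74.263°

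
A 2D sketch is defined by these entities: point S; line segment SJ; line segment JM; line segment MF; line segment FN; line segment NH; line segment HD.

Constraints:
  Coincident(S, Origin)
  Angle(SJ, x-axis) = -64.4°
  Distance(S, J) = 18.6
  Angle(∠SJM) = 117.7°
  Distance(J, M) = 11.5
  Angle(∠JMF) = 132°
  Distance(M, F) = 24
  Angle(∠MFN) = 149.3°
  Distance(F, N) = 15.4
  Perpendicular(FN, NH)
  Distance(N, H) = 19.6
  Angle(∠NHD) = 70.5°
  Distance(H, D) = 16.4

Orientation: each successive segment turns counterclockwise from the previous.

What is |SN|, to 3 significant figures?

42.5

S is at the origin; SJ runs at -64.4° with length 18.6, so J = (8.04, -16.8). ∠SJM = 117.7° gives JM at -2.10° from the x-axis; with |JM| = 11.5, M = (19.5, -17.2). ∠JMF = 132.0° gives MF at 45.9° from the x-axis; with |MF| = 24.0, F = (36.2, 0.0395). ∠MFN = 149.3° gives FN at 76.6° from the x-axis; with |FN| = 15.4, N = (39.8, 15.0). Then |SN| = |N − S| = 42.5.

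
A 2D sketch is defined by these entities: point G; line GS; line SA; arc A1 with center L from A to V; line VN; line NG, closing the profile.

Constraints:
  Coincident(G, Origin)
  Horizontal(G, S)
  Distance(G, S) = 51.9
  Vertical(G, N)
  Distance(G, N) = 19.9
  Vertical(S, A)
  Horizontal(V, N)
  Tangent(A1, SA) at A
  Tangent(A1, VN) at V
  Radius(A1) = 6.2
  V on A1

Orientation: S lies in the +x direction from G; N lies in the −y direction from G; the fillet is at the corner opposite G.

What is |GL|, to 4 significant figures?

47.71

G is at the origin; G and S share the same y with |GS| = 51.9 and S on the +x side, so S = (51.90, 0.000). GN is vertical with |GN| = 19.9 and N on the −y side, so N = (0.000, -19.90). The virtual corner opposite G is at (51.90, -19.90). A1 meets SA tangentially, so LA is at right angles to SA and the tangent condition forces LV to be normal to VN, with radius 6.2, so the center L sits 6.2 in from both sides at L = (45.70, -13.70). Then |GL| = |L − G| = 47.71.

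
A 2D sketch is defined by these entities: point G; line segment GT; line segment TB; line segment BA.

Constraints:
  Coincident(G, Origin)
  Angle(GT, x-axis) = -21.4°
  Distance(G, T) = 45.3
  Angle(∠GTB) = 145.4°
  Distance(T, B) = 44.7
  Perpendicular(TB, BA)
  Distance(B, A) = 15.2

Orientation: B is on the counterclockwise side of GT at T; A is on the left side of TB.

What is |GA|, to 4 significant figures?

82.66

G is at the origin; GT runs at -21.4° with length 45.3, so T = 45.3·(cos -21.4°, sin -21.4°) = (42.18, -16.53). ∠GTB = 145.4°, so TB runs at -21.4° + (180° − 145.4°) = 13.20° from the x-axis; with |TB| = 44.7, B = T + 44.7·(cos 13.20°, sin 13.20°) = (85.70, -6.322). TB ⟂ BA; with |BA| = 15.2 on the left of TB, A = B + 15.2·(-0.2284, 0.9736) = (82.22, 8.477). Then |GA| = |A − G| = 82.66.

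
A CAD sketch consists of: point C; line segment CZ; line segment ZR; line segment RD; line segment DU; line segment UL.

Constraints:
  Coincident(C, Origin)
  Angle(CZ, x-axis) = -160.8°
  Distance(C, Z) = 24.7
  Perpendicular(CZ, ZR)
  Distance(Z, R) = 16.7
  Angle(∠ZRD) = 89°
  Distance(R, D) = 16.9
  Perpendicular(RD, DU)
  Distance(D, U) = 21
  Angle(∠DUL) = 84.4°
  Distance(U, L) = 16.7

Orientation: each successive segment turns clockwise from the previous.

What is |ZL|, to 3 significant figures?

2.67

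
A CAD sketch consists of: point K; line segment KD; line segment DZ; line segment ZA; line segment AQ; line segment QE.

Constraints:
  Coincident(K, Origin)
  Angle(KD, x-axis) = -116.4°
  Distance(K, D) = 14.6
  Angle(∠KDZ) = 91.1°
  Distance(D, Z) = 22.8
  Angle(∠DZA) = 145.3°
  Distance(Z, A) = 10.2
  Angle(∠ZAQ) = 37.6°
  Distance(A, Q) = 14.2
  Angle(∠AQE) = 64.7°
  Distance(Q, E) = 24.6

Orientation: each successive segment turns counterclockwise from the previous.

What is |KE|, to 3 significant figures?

40.7

K is at the origin; KD runs at -116.4° with length 14.6, so D = (-6.49, -13.1). ∠KDZ = 91.1° gives DZ at -27.5° from the x-axis; with |DZ| = 22.8, Z = (13.7, -23.6). ∠DZA = 145.3° gives ZA at 7.20° from the x-axis; with |ZA| = 10.2, A = (23.9, -22.3). ∠ZAQ = 37.6° gives AQ at 150° from the x-axis; with |AQ| = 14.2, Q = (11.6, -15.1). ∠AQE = 64.7° gives QE at -95.1° from the x-axis; with |QE| = 24.6, E = (9.42, -39.6). Then |KE| = |E − K| = 40.7.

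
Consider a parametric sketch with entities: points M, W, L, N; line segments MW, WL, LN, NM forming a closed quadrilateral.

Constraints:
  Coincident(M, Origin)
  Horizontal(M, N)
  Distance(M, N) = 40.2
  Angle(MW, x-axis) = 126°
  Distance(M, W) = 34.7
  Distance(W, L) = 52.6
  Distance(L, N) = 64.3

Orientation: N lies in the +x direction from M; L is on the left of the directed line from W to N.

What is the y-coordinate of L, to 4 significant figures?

61.20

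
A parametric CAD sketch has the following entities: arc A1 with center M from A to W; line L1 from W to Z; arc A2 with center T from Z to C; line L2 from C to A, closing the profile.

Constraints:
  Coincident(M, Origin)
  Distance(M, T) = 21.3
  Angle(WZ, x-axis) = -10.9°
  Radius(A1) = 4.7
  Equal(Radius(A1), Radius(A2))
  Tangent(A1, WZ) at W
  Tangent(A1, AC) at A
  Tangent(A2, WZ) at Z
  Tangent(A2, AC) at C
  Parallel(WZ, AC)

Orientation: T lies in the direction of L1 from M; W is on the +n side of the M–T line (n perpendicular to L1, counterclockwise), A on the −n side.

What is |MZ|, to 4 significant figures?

21.81

The slot axis is L1's direction at -10.9°, so u = (cos -10.9°, sin -10.9°) = (0.9820, -0.1891) and n = (−sin -10.9°, cos -10.9°) = (0.1891, 0.9820). M is at the origin and T lies 21.3 along u from M, so T = 21.3·u = (20.92, -4.028). Tangency of A1 to both parallel lines with radius 4.7 puts W and A at M ± 4.7·n: W = (0.8887, 4.615), A = (-0.8887, -4.615). Equal radii place Z and C the same way about T: Z = T + 4.7·n = (21.80, 0.5875), C = T − 4.7·n = (20.03, -8.643). Then |MZ| = |Z − M| = 21.81.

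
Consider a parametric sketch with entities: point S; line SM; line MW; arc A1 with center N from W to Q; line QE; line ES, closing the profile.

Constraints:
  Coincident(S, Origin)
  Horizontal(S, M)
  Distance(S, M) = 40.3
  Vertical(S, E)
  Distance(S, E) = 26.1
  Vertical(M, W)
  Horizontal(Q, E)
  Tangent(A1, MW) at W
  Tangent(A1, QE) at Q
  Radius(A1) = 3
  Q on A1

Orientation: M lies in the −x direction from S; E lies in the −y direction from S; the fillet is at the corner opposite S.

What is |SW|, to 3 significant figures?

46.5

S is at the origin; SM is horizontal with |SM| = 40.3 and M on the −x side, so M = (-40.3, 0.00). SE is vertical with |SE| = 26.1 and E on the −y side, so E = (0.00, -26.1). The virtual corner opposite S is at (-40.3, -26.1). Tangency of A1 to MW means the radius NW is perpendicular to MW and since A1 is tangent to QE there, NQ ⟂ QE, with radius 3.0, so the center N sits 3.0 in from both sides at N = (-37.3, -23.1). That places the tangent points at W = (-40.3, -23.1) on MW and Q = (-37.3, -26.1) on QE. Then |SW| = |W − S| = 46.5.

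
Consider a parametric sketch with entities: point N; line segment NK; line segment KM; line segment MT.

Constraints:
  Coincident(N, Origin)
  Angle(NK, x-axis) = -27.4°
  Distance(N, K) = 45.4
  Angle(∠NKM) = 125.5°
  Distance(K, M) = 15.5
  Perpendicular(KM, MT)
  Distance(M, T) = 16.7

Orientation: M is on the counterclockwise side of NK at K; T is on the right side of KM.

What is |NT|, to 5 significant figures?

68.059

∠NKM = 125.5°, so KM runs at -27.4° + (180° − 125.5°) = 27.100° from the x-axis; with |KM| = 15.5, M = K + 15.5·(cos 27.100°, sin 27.100°) = (54.105, -13.832). KM is perpendicular to MT; with |MT| = 16.7 on the right of KM, T = M + 16.7·(0.45554, -0.89021) = (61.713, -28.699). Then |NT| = |T − N| = 68.059.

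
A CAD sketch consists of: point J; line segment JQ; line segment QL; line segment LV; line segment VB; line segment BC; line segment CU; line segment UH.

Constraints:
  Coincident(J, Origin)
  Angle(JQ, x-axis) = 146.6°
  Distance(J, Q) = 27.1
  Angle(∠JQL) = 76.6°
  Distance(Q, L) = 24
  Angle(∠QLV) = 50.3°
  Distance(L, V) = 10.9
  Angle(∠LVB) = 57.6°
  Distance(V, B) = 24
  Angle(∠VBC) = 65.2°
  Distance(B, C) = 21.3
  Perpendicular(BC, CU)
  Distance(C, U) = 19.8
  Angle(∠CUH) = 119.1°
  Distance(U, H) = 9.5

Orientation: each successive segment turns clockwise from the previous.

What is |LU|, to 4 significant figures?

8.938

J is at the origin; JQ runs at 146.6° with length 27.1, so Q = (-22.62, 14.92). ∠JQL = 76.6° gives QL at 43.20° from the x-axis; with |QL| = 24.0, L = (-5.129, 31.35). ∠QLV = 50.3° gives LV at -86.50° from the x-axis; with |LV| = 10.9, V = (-4.464, 20.47). ∠LVB = 57.6° gives VB at 151.1° from the x-axis; with |VB| = 24.0, B = (-25.47, 32.07). ∠VBC = 65.2° gives BC at 36.30° from the x-axis; with |BC| = 21.3, C = (-8.309, 44.68). BC ⟂ CU, so CU runs at -53.70°; with |CU| = 19.8, U = (3.413, 28.72). Then |LU| = |U − L| = 8.938.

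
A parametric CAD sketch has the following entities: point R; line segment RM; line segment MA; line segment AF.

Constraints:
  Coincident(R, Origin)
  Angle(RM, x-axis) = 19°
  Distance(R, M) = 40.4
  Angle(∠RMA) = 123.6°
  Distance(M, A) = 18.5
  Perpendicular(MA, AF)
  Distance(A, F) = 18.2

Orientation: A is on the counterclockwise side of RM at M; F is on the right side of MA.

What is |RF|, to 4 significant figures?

66.01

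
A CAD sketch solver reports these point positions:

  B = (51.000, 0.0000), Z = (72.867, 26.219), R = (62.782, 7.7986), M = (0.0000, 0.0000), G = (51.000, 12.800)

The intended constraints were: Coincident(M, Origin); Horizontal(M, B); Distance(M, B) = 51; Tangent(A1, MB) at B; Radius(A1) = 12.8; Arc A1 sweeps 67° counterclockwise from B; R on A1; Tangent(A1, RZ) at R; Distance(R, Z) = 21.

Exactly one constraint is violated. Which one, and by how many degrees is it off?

Tangent(A1, RZ) at R — off by 5.70°.

M = (0.00, 0.00) ✓; M.y = 0.00, B.y = 0.00 ✓; |MB| = 51.00 ✓; ∠(GB, BM) = 90.00° ✓; |GB| = 12.80 ✓; bearing(G→R) − bearing(G→B) = 67.00° ✓; |GR| = 12.80 ✓; ∠(GR, RZ) = 95.70° ✗; |RZ| = 21.00 ✓.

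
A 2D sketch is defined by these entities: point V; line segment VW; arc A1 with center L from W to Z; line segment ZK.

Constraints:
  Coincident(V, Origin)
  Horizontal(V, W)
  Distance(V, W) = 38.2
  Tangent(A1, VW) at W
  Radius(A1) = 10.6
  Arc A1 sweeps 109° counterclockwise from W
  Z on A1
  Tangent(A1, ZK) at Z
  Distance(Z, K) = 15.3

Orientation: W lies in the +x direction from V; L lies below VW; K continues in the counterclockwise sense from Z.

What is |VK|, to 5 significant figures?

43.735

On A1, W sits at bearing 90° from L; a 109° counterclockwise sweep puts Z at bearing 199°, so Z = L + 10.6·(cos 199°, sin 199°) = (28.178, -14.051). A1 meets ZK tangentially, so LZ is at right angles to ZK, so ZK runs along (−sin 199°, cos 199°); with |ZK| = 15.3, K = (33.159, -28.517). Then |VK| = |K − V| = 43.735.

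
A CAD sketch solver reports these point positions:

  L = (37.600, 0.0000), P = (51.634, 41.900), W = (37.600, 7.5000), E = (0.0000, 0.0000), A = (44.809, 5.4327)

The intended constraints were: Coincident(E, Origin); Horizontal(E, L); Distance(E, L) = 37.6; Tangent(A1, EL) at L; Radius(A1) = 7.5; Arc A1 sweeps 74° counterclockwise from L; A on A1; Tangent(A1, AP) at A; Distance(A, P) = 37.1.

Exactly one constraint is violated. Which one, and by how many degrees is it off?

Tangent(A1, AP) at A — off by 5.40°.

E = (0.00, 0.00) ✓; E.y = 0.00, L.y = 0.00 ✓; |EL| = 37.60 ✓; ∠(WL, LE) = 90.00° ✓; |WL| = 7.500 ✓; bearing(W→A) − bearing(W→L) = 74.00° ✓; |WA| = 7.500 ✓; ∠(WA, AP) = 84.60° ✗; |AP| = 37.10 ✓.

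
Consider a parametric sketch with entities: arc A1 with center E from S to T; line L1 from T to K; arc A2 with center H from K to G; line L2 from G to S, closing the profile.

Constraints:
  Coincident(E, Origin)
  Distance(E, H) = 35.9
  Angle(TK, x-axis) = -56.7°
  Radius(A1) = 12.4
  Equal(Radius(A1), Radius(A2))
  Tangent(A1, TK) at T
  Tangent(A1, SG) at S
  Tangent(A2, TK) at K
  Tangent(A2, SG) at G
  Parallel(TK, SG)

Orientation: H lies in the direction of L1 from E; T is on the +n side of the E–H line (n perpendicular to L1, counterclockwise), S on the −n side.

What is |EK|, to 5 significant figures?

37.981

The slot axis is L1's direction at -56.7°, so u = (cos -56.7°, sin -56.7°) = (0.54902, -0.83581) and n = (−sin -56.7°, cos -56.7°) = (0.83581, 0.54902). E is at the origin and H lies 35.9 along u from E, so H = 35.9·u = (19.710, -30.005). Tangency of A1 to both parallel lines with radius 12.4 puts T and S at E ± 12.4·n: T = (10.364, 6.8079), S = (-10.364, -6.8079). Equal radii place K and G the same way about H: K = H + 12.4·n = (30.074, -23.198), G = H − 12.4·n = (9.3459, -36.813). Then |EK| = |K − E| = 37.981.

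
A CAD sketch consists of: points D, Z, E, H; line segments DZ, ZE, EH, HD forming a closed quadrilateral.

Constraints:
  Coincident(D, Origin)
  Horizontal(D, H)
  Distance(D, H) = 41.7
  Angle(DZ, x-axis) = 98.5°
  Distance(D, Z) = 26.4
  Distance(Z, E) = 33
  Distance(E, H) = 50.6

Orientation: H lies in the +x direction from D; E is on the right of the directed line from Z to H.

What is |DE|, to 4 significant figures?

10.72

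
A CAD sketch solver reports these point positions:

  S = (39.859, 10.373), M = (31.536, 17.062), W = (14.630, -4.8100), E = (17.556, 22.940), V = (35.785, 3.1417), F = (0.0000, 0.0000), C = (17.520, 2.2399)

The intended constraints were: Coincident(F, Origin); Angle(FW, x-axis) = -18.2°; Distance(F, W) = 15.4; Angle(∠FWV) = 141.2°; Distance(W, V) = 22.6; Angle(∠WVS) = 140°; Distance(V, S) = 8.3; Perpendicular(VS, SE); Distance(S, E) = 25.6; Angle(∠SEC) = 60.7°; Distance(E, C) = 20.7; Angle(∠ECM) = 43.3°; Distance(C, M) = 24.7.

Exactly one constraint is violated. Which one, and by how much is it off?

Distance(C, M) = 24.7 — off by 4.30.

F = (0.00, 0.00) ✓; FW at -18.20° ✓; |FW| = 15.40 ✓; ∠FWV = 141.2° ✓; |WV| = 22.60 ✓; ∠WVS = 140.0° ✓; |VS| = 8.300 ✓; ∠(VS, SE) = 90.00° ✓; |SE| = 25.60 ✓; ∠SEC = 60.70° ✓; |EC| = 20.70 ✓; ∠ECM = 43.30° ✓; |CM| = 20.40 ✗.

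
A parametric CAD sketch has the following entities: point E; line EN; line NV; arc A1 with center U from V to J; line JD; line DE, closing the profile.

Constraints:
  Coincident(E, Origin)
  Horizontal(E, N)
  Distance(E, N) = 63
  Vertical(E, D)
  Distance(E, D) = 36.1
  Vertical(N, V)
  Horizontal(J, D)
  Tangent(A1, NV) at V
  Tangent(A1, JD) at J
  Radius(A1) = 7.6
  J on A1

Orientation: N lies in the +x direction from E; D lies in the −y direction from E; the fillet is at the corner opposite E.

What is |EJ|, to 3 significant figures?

66.1

The virtual corner opposite E is at (63.0, -36.1). Tangency of A1 to NV means the radius UV is perpendicular to NV and A1 meets JD tangentially, so UJ is at right angles to JD, with radius 7.6, so the center U sits 7.6 in from both sides at U = (55.4, -28.5). That places the tangent points at V = (63.0, -28.5) on NV and J = (55.4, -36.1) on JD. Then |EJ| = |J − E| = 66.1.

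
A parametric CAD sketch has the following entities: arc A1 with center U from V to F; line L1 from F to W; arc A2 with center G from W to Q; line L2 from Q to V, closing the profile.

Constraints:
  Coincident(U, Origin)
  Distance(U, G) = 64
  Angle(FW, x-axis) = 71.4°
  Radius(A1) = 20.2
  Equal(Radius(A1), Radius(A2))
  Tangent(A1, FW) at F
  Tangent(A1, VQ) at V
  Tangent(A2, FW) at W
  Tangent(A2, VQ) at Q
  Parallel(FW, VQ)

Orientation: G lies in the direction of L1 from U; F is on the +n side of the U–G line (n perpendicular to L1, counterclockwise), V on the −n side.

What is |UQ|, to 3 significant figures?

67.1

The slot axis is L1's direction at 71.4°, so u = (cos 71.4°, sin 71.4°) = (0.319, 0.948) and n = (−sin 71.4°, cos 71.4°) = (-0.948, 0.319). U is at the origin and G lies 64.0 along u from U, so G = 64.0·u = (20.4, 60.7). Tangency of A1 to both parallel lines with radius 20.2 puts F and V at U ± 20.2·n: F = (-19.1, 6.44), V = (19.1, -6.44). Equal radii place W and Q the same way about G: W = G + 20.2·n = (1.27, 67.1), Q = G − 20.2·n = (39.6, 54.2). Then |UQ| = |Q − U| = 67.1.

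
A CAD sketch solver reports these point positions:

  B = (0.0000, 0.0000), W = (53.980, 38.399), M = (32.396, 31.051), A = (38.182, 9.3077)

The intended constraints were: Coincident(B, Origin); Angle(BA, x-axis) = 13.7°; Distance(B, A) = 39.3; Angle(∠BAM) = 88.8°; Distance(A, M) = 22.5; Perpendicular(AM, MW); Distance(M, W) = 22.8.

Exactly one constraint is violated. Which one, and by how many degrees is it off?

Perpendicular(AM, MW) — off by 3.90°.

B = (0.00, 0.00) ✓; BA at 13.70° ✓; |BA| = 39.30 ✓; ∠BAM = 88.80° ✓; |AM| = 22.50 ✓; ∠(AM, MW) = 86.10° ✗; |MW| = 22.80 ✓.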